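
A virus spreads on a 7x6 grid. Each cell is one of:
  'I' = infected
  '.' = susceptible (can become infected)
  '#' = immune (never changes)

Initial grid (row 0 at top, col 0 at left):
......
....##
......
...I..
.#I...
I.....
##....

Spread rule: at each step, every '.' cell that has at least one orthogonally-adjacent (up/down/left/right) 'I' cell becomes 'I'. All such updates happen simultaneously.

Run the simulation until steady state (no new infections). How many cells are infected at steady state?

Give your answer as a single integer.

Step 0 (initial): 3 infected
Step 1: +7 new -> 10 infected
Step 2: +9 new -> 19 infected
Step 3: +8 new -> 27 infected
Step 4: +6 new -> 33 infected
Step 5: +4 new -> 37 infected
Step 6: +0 new -> 37 infected

Answer: 37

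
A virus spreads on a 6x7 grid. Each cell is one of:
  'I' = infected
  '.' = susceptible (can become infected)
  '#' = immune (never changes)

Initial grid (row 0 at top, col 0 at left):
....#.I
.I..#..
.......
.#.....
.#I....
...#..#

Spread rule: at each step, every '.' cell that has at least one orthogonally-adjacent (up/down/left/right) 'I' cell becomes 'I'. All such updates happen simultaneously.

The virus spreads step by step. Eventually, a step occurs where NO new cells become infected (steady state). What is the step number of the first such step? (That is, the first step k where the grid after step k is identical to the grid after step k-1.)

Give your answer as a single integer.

Answer: 5

Derivation:
Step 0 (initial): 3 infected
Step 1: +9 new -> 12 infected
Step 2: +10 new -> 22 infected
Step 3: +9 new -> 31 infected
Step 4: +5 new -> 36 infected
Step 5: +0 new -> 36 infected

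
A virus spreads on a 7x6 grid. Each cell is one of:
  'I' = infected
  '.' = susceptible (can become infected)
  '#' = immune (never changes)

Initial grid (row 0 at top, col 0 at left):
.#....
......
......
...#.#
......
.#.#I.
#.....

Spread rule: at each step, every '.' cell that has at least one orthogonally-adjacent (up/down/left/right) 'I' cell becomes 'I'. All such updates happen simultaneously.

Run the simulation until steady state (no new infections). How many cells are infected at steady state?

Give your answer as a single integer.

Answer: 36

Derivation:
Step 0 (initial): 1 infected
Step 1: +3 new -> 4 infected
Step 2: +5 new -> 9 infected
Step 3: +3 new -> 12 infected
Step 4: +7 new -> 19 infected
Step 5: +6 new -> 25 infected
Step 6: +6 new -> 31 infected
Step 7: +3 new -> 34 infected
Step 8: +1 new -> 35 infected
Step 9: +1 new -> 36 infected
Step 10: +0 new -> 36 infected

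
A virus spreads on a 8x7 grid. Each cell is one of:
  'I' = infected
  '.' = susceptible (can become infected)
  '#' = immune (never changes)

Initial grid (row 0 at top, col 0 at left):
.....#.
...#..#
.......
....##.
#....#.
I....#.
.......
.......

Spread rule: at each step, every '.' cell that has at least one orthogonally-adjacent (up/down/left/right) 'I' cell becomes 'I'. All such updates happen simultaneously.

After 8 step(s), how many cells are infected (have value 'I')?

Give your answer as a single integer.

Answer: 42

Derivation:
Step 0 (initial): 1 infected
Step 1: +2 new -> 3 infected
Step 2: +4 new -> 7 infected
Step 3: +5 new -> 12 infected
Step 4: +7 new -> 19 infected
Step 5: +7 new -> 26 infected
Step 6: +6 new -> 32 infected
Step 7: +5 new -> 37 infected
Step 8: +5 new -> 42 infected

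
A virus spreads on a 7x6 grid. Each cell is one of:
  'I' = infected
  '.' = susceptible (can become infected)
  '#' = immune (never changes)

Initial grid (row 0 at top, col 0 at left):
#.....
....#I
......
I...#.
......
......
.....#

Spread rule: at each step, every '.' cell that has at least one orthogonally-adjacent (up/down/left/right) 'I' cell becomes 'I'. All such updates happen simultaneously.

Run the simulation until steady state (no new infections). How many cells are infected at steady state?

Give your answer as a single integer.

Step 0 (initial): 2 infected
Step 1: +5 new -> 7 infected
Step 2: +8 new -> 15 infected
Step 3: +9 new -> 24 infected
Step 4: +9 new -> 33 infected
Step 5: +3 new -> 36 infected
Step 6: +2 new -> 38 infected
Step 7: +0 new -> 38 infected

Answer: 38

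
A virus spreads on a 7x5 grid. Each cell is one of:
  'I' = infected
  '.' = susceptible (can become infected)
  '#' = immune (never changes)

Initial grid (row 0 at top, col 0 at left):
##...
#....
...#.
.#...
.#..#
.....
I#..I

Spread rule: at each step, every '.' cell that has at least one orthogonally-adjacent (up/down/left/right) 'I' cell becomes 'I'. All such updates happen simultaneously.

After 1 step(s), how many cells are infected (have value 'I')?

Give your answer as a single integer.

Answer: 5

Derivation:
Step 0 (initial): 2 infected
Step 1: +3 new -> 5 infected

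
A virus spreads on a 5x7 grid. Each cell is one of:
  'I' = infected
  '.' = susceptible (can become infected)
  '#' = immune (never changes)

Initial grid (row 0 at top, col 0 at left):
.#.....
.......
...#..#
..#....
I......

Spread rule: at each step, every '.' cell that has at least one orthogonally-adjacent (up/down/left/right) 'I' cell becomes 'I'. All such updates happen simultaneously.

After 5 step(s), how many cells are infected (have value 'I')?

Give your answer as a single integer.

Answer: 17

Derivation:
Step 0 (initial): 1 infected
Step 1: +2 new -> 3 infected
Step 2: +3 new -> 6 infected
Step 3: +3 new -> 9 infected
Step 4: +5 new -> 14 infected
Step 5: +3 new -> 17 infected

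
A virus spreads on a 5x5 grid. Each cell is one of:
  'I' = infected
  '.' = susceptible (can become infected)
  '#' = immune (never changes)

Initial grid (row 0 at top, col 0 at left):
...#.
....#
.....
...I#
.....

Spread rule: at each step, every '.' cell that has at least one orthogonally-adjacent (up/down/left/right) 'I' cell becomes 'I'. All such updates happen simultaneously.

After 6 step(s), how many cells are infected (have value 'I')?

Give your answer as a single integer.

Step 0 (initial): 1 infected
Step 1: +3 new -> 4 infected
Step 2: +6 new -> 10 infected
Step 3: +4 new -> 14 infected
Step 4: +4 new -> 18 infected
Step 5: +2 new -> 20 infected
Step 6: +1 new -> 21 infected

Answer: 21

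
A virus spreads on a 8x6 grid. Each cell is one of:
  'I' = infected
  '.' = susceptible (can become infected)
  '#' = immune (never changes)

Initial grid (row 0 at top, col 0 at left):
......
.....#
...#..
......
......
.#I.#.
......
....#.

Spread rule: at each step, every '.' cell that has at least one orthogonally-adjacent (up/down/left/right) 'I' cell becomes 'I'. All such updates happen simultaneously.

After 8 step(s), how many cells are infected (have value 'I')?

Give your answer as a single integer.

Answer: 43

Derivation:
Step 0 (initial): 1 infected
Step 1: +3 new -> 4 infected
Step 2: +6 new -> 10 infected
Step 3: +9 new -> 19 infected
Step 4: +8 new -> 27 infected
Step 5: +8 new -> 35 infected
Step 6: +5 new -> 40 infected
Step 7: +2 new -> 42 infected
Step 8: +1 new -> 43 infected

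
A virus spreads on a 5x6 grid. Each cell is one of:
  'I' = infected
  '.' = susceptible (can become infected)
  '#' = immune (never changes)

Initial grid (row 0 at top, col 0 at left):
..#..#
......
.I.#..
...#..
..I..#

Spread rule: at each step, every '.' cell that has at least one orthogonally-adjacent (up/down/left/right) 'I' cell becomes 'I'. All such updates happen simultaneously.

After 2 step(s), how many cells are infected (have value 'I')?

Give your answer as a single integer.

Answer: 15

Derivation:
Step 0 (initial): 2 infected
Step 1: +7 new -> 9 infected
Step 2: +6 new -> 15 infected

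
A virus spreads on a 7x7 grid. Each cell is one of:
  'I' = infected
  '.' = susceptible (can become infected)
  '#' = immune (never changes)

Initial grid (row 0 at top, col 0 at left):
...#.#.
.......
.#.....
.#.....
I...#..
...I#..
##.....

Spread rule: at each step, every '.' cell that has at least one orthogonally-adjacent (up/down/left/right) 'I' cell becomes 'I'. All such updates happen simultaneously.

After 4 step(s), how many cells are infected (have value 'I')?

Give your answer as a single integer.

Answer: 27

Derivation:
Step 0 (initial): 2 infected
Step 1: +6 new -> 8 infected
Step 2: +6 new -> 14 infected
Step 3: +5 new -> 19 infected
Step 4: +8 new -> 27 infected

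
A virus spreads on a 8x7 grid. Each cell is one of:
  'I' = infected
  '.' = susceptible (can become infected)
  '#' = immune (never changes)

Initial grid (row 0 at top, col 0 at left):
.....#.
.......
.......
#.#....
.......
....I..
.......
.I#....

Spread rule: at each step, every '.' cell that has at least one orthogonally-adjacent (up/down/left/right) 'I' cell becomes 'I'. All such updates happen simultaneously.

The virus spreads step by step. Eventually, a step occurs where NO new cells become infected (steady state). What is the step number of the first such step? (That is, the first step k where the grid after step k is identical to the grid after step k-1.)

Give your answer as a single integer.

Step 0 (initial): 2 infected
Step 1: +6 new -> 8 infected
Step 2: +11 new -> 19 infected
Step 3: +10 new -> 29 infected
Step 4: +7 new -> 36 infected
Step 5: +6 new -> 42 infected
Step 6: +5 new -> 47 infected
Step 7: +4 new -> 51 infected
Step 8: +1 new -> 52 infected
Step 9: +0 new -> 52 infected

Answer: 9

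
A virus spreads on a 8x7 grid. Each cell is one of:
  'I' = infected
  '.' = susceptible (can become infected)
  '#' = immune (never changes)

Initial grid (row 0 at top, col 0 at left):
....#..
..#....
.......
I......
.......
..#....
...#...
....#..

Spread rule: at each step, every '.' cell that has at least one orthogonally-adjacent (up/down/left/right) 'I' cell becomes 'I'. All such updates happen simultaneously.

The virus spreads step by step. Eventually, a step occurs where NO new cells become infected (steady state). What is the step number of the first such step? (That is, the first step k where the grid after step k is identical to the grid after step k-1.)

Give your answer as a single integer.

Step 0 (initial): 1 infected
Step 1: +3 new -> 4 infected
Step 2: +5 new -> 9 infected
Step 3: +7 new -> 16 infected
Step 4: +6 new -> 22 infected
Step 5: +8 new -> 30 infected
Step 6: +7 new -> 37 infected
Step 7: +6 new -> 43 infected
Step 8: +4 new -> 47 infected
Step 9: +3 new -> 50 infected
Step 10: +1 new -> 51 infected
Step 11: +0 new -> 51 infected

Answer: 11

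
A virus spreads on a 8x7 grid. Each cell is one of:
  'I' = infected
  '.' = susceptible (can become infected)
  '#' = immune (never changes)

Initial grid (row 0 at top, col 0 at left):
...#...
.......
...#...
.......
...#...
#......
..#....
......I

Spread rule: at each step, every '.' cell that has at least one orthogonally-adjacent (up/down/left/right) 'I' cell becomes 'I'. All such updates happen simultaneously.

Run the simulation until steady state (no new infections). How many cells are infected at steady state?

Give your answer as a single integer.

Answer: 51

Derivation:
Step 0 (initial): 1 infected
Step 1: +2 new -> 3 infected
Step 2: +3 new -> 6 infected
Step 3: +4 new -> 10 infected
Step 4: +5 new -> 15 infected
Step 5: +5 new -> 20 infected
Step 6: +6 new -> 26 infected
Step 7: +7 new -> 33 infected
Step 8: +4 new -> 37 infected
Step 9: +5 new -> 42 infected
Step 10: +3 new -> 45 infected
Step 11: +3 new -> 48 infected
Step 12: +2 new -> 50 infected
Step 13: +1 new -> 51 infected
Step 14: +0 new -> 51 infected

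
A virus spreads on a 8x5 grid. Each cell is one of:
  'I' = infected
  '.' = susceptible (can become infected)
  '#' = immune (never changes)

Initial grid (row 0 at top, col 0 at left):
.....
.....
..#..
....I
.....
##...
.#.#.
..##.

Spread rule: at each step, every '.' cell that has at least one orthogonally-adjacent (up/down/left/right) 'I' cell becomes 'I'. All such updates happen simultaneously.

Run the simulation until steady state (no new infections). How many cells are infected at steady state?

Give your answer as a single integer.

Answer: 30

Derivation:
Step 0 (initial): 1 infected
Step 1: +3 new -> 4 infected
Step 2: +5 new -> 9 infected
Step 3: +6 new -> 15 infected
Step 4: +7 new -> 22 infected
Step 5: +5 new -> 27 infected
Step 6: +2 new -> 29 infected
Step 7: +1 new -> 30 infected
Step 8: +0 new -> 30 infected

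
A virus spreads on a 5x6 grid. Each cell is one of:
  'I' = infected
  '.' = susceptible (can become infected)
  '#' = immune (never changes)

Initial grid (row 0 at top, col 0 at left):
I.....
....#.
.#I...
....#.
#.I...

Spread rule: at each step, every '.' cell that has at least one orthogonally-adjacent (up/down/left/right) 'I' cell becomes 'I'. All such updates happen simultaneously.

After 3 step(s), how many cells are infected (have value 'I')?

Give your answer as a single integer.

Step 0 (initial): 3 infected
Step 1: +7 new -> 10 infected
Step 2: +8 new -> 18 infected
Step 3: +4 new -> 22 infected

Answer: 22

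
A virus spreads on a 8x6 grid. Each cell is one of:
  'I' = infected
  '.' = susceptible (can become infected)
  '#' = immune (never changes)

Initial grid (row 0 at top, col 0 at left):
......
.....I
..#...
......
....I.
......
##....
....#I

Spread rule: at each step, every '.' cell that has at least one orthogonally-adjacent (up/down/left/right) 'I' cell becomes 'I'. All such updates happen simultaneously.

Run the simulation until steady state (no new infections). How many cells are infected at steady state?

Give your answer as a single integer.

Step 0 (initial): 3 infected
Step 1: +8 new -> 11 infected
Step 2: +9 new -> 20 infected
Step 3: +7 new -> 27 infected
Step 4: +7 new -> 34 infected
Step 5: +6 new -> 40 infected
Step 6: +3 new -> 43 infected
Step 7: +1 new -> 44 infected
Step 8: +0 new -> 44 infected

Answer: 44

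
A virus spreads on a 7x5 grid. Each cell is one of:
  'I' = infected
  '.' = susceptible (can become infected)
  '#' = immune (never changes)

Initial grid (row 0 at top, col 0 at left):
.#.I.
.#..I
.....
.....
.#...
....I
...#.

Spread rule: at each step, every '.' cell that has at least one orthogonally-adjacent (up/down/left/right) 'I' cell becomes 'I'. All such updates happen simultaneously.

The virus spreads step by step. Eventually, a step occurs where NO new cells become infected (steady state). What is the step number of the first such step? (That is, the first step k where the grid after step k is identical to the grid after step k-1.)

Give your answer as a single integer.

Answer: 8

Derivation:
Step 0 (initial): 3 infected
Step 1: +7 new -> 10 infected
Step 2: +5 new -> 15 infected
Step 3: +5 new -> 20 infected
Step 4: +4 new -> 24 infected
Step 5: +4 new -> 28 infected
Step 6: +2 new -> 30 infected
Step 7: +1 new -> 31 infected
Step 8: +0 new -> 31 infected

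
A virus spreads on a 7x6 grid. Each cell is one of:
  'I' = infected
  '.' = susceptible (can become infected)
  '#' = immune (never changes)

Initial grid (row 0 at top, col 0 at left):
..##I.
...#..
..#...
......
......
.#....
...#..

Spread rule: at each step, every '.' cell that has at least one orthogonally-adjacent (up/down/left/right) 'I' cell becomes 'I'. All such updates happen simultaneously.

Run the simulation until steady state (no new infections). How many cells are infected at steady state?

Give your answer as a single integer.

Answer: 36

Derivation:
Step 0 (initial): 1 infected
Step 1: +2 new -> 3 infected
Step 2: +2 new -> 5 infected
Step 3: +3 new -> 8 infected
Step 4: +3 new -> 11 infected
Step 5: +4 new -> 15 infected
Step 6: +5 new -> 20 infected
Step 7: +5 new -> 25 infected
Step 8: +4 new -> 29 infected
Step 9: +5 new -> 34 infected
Step 10: +2 new -> 36 infected
Step 11: +0 new -> 36 infected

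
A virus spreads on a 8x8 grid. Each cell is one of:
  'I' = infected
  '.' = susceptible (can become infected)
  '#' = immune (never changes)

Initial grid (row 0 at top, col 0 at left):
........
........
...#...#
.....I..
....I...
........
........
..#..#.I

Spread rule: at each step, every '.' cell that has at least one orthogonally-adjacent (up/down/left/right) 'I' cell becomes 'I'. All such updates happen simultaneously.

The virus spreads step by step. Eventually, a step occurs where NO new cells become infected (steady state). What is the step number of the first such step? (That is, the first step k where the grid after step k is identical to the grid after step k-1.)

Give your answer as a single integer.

Answer: 9

Derivation:
Step 0 (initial): 3 infected
Step 1: +8 new -> 11 infected
Step 2: +12 new -> 23 infected
Step 3: +11 new -> 34 infected
Step 4: +10 new -> 44 infected
Step 5: +7 new -> 51 infected
Step 6: +5 new -> 56 infected
Step 7: +3 new -> 59 infected
Step 8: +1 new -> 60 infected
Step 9: +0 new -> 60 infected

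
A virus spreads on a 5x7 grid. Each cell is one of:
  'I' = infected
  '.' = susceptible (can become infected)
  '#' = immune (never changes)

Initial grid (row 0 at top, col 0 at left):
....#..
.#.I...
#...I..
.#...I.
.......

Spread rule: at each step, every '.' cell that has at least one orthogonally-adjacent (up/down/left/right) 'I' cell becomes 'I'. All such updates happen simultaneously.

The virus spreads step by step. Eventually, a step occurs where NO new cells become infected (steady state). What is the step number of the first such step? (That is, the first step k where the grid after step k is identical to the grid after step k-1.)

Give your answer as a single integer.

Step 0 (initial): 3 infected
Step 1: +8 new -> 11 infected
Step 2: +7 new -> 18 infected
Step 3: +6 new -> 24 infected
Step 4: +3 new -> 27 infected
Step 5: +2 new -> 29 infected
Step 6: +1 new -> 30 infected
Step 7: +1 new -> 31 infected
Step 8: +0 new -> 31 infected

Answer: 8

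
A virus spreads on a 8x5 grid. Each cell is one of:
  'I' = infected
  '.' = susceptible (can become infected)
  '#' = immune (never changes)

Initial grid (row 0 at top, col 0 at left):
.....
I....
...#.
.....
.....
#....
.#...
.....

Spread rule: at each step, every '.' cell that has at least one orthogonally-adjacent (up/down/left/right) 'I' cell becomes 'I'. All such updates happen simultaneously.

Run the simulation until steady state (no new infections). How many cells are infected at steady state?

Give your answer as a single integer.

Step 0 (initial): 1 infected
Step 1: +3 new -> 4 infected
Step 2: +4 new -> 8 infected
Step 3: +5 new -> 13 infected
Step 4: +4 new -> 17 infected
Step 5: +5 new -> 22 infected
Step 6: +3 new -> 25 infected
Step 7: +3 new -> 28 infected
Step 8: +3 new -> 31 infected
Step 9: +3 new -> 34 infected
Step 10: +2 new -> 36 infected
Step 11: +1 new -> 37 infected
Step 12: +0 new -> 37 infected

Answer: 37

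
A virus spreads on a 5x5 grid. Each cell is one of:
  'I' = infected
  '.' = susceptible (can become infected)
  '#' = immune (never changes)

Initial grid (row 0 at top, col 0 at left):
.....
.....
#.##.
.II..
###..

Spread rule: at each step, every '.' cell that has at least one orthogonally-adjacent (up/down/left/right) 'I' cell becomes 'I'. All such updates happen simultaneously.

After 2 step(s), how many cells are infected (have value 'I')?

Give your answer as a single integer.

Step 0 (initial): 2 infected
Step 1: +3 new -> 5 infected
Step 2: +3 new -> 8 infected

Answer: 8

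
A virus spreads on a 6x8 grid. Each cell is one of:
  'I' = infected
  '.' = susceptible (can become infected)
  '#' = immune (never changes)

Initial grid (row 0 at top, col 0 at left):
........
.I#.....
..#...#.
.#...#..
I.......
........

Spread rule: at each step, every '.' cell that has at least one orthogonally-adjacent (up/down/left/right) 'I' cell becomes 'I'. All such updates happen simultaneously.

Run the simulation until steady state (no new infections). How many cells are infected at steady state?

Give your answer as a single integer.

Answer: 43

Derivation:
Step 0 (initial): 2 infected
Step 1: +6 new -> 8 infected
Step 2: +5 new -> 13 infected
Step 3: +4 new -> 17 infected
Step 4: +5 new -> 22 infected
Step 5: +6 new -> 28 infected
Step 6: +5 new -> 33 infected
Step 7: +6 new -> 39 infected
Step 8: +3 new -> 42 infected
Step 9: +1 new -> 43 infected
Step 10: +0 new -> 43 infected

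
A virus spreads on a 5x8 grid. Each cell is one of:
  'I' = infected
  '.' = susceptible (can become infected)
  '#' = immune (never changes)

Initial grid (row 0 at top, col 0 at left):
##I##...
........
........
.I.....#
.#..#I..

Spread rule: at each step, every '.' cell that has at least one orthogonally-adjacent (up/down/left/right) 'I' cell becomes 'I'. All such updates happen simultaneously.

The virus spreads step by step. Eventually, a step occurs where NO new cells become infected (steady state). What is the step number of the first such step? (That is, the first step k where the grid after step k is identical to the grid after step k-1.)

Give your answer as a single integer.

Step 0 (initial): 3 infected
Step 1: +6 new -> 9 infected
Step 2: +11 new -> 20 infected
Step 3: +7 new -> 27 infected
Step 4: +3 new -> 30 infected
Step 5: +2 new -> 32 infected
Step 6: +1 new -> 33 infected
Step 7: +0 new -> 33 infected

Answer: 7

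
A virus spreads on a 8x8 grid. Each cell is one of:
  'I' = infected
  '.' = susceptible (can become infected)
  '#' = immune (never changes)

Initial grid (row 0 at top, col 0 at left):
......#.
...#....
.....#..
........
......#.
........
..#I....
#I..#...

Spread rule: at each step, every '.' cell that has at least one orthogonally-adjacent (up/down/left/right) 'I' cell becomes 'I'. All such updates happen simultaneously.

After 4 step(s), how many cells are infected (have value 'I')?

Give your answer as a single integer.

Answer: 30

Derivation:
Step 0 (initial): 2 infected
Step 1: +5 new -> 7 infected
Step 2: +6 new -> 13 infected
Step 3: +8 new -> 21 infected
Step 4: +9 new -> 30 infected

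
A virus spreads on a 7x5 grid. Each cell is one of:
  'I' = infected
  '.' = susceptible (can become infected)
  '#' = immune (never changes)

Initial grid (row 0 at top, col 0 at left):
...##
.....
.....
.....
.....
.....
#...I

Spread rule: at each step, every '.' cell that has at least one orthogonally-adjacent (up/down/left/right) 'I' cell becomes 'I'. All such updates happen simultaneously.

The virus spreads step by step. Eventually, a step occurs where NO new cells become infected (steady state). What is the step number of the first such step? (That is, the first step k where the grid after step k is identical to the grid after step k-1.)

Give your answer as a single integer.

Step 0 (initial): 1 infected
Step 1: +2 new -> 3 infected
Step 2: +3 new -> 6 infected
Step 3: +4 new -> 10 infected
Step 4: +4 new -> 14 infected
Step 5: +5 new -> 19 infected
Step 6: +4 new -> 23 infected
Step 7: +3 new -> 26 infected
Step 8: +3 new -> 29 infected
Step 9: +2 new -> 31 infected
Step 10: +1 new -> 32 infected
Step 11: +0 new -> 32 infected

Answer: 11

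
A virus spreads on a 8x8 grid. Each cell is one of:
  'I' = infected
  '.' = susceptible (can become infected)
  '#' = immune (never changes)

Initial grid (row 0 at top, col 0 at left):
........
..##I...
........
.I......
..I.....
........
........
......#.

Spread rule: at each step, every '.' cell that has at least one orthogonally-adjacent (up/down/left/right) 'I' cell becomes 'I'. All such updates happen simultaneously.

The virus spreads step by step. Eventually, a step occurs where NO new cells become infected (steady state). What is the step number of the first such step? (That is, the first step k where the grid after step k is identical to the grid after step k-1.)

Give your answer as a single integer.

Step 0 (initial): 3 infected
Step 1: +9 new -> 12 infected
Step 2: +15 new -> 27 infected
Step 3: +13 new -> 40 infected
Step 4: +10 new -> 50 infected
Step 5: +6 new -> 56 infected
Step 6: +3 new -> 59 infected
Step 7: +1 new -> 60 infected
Step 8: +1 new -> 61 infected
Step 9: +0 new -> 61 infected

Answer: 9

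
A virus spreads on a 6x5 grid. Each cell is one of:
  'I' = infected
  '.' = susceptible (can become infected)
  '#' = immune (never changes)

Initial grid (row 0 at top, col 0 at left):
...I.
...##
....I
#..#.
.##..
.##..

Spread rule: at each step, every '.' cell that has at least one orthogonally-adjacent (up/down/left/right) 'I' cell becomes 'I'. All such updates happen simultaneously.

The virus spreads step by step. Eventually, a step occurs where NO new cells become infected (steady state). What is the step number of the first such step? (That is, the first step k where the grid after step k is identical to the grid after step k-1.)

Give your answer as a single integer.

Step 0 (initial): 2 infected
Step 1: +4 new -> 6 infected
Step 2: +4 new -> 10 infected
Step 3: +6 new -> 16 infected
Step 4: +4 new -> 20 infected
Step 5: +0 new -> 20 infected

Answer: 5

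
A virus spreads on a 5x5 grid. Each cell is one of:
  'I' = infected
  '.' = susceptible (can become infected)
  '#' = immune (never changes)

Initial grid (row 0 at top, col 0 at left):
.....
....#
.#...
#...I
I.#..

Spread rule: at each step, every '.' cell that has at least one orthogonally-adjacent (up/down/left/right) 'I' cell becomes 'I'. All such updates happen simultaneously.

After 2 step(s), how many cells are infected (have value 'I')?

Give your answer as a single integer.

Answer: 10

Derivation:
Step 0 (initial): 2 infected
Step 1: +4 new -> 6 infected
Step 2: +4 new -> 10 infected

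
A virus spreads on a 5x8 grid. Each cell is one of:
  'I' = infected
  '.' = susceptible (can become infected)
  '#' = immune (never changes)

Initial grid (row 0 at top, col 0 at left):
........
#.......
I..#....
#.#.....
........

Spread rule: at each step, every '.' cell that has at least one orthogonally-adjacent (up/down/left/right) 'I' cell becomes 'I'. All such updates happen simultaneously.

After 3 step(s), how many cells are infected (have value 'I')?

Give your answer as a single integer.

Answer: 8

Derivation:
Step 0 (initial): 1 infected
Step 1: +1 new -> 2 infected
Step 2: +3 new -> 5 infected
Step 3: +3 new -> 8 infected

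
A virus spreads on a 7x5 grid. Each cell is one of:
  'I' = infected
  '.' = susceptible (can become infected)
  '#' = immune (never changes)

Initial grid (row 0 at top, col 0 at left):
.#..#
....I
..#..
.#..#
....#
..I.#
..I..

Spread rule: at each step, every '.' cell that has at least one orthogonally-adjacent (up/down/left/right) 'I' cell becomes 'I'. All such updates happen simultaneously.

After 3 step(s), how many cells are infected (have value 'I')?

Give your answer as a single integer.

Answer: 23

Derivation:
Step 0 (initial): 3 infected
Step 1: +7 new -> 10 infected
Step 2: +9 new -> 19 infected
Step 3: +4 new -> 23 infected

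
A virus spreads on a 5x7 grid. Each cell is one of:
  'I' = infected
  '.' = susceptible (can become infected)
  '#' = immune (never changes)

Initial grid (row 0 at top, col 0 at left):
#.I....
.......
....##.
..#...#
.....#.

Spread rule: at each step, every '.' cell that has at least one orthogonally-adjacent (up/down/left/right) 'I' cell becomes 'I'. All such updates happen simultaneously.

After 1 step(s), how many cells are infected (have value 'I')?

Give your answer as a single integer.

Step 0 (initial): 1 infected
Step 1: +3 new -> 4 infected

Answer: 4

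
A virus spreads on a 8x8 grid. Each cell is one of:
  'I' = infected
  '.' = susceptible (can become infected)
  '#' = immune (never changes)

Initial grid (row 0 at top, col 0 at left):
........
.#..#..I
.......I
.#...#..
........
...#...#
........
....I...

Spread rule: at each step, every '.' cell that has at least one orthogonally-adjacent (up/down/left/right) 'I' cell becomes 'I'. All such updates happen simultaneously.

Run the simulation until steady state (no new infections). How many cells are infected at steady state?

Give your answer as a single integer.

Step 0 (initial): 3 infected
Step 1: +7 new -> 10 infected
Step 2: +10 new -> 20 infected
Step 3: +9 new -> 29 infected
Step 4: +10 new -> 39 infected
Step 5: +7 new -> 46 infected
Step 6: +6 new -> 52 infected
Step 7: +3 new -> 55 infected
Step 8: +3 new -> 58 infected
Step 9: +0 new -> 58 infected

Answer: 58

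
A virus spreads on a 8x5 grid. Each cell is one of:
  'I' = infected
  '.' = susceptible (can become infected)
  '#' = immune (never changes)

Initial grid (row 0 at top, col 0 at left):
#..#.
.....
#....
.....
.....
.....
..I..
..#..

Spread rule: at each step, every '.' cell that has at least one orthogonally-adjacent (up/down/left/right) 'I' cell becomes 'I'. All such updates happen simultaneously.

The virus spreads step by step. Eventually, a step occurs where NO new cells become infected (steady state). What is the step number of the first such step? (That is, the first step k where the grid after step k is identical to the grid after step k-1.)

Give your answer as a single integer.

Answer: 9

Derivation:
Step 0 (initial): 1 infected
Step 1: +3 new -> 4 infected
Step 2: +7 new -> 11 infected
Step 3: +7 new -> 18 infected
Step 4: +5 new -> 23 infected
Step 5: +5 new -> 28 infected
Step 6: +4 new -> 32 infected
Step 7: +3 new -> 35 infected
Step 8: +1 new -> 36 infected
Step 9: +0 new -> 36 infected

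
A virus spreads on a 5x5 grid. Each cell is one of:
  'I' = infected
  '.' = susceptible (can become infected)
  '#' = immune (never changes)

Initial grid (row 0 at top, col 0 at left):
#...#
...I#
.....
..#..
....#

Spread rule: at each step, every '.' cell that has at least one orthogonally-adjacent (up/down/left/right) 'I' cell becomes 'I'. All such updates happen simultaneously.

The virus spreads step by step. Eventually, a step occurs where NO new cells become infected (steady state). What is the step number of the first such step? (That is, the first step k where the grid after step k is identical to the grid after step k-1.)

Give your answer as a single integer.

Step 0 (initial): 1 infected
Step 1: +3 new -> 4 infected
Step 2: +5 new -> 9 infected
Step 3: +5 new -> 14 infected
Step 4: +3 new -> 17 infected
Step 5: +2 new -> 19 infected
Step 6: +1 new -> 20 infected
Step 7: +0 new -> 20 infected

Answer: 7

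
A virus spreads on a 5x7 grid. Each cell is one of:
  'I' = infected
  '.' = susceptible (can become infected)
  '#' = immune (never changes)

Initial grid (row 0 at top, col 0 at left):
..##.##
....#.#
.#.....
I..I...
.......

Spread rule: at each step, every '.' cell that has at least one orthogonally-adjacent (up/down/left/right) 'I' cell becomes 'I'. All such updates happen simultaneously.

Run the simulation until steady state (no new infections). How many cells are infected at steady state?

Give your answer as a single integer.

Answer: 27

Derivation:
Step 0 (initial): 2 infected
Step 1: +7 new -> 9 infected
Step 2: +8 new -> 17 infected
Step 3: +6 new -> 23 infected
Step 4: +4 new -> 27 infected
Step 5: +0 new -> 27 infected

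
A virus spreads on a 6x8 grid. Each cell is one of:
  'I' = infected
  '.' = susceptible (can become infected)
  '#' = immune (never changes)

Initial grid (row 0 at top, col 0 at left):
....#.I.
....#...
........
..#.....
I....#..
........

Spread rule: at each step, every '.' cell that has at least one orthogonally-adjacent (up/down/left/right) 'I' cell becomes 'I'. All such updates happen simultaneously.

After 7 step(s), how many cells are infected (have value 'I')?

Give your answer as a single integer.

Answer: 44

Derivation:
Step 0 (initial): 2 infected
Step 1: +6 new -> 8 infected
Step 2: +7 new -> 15 infected
Step 3: +7 new -> 22 infected
Step 4: +10 new -> 32 infected
Step 5: +7 new -> 39 infected
Step 6: +4 new -> 43 infected
Step 7: +1 new -> 44 infected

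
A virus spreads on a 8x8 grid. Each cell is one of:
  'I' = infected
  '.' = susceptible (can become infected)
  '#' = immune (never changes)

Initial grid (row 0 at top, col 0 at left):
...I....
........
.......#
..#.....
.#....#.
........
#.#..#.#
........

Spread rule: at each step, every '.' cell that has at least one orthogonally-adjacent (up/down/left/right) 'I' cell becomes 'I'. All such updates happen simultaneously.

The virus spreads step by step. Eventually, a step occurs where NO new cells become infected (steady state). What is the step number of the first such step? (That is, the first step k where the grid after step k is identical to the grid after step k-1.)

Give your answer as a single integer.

Step 0 (initial): 1 infected
Step 1: +3 new -> 4 infected
Step 2: +5 new -> 9 infected
Step 3: +7 new -> 16 infected
Step 4: +7 new -> 23 infected
Step 5: +8 new -> 31 infected
Step 6: +6 new -> 37 infected
Step 7: +6 new -> 43 infected
Step 8: +6 new -> 49 infected
Step 9: +4 new -> 53 infected
Step 10: +2 new -> 55 infected
Step 11: +1 new -> 56 infected
Step 12: +0 new -> 56 infected

Answer: 12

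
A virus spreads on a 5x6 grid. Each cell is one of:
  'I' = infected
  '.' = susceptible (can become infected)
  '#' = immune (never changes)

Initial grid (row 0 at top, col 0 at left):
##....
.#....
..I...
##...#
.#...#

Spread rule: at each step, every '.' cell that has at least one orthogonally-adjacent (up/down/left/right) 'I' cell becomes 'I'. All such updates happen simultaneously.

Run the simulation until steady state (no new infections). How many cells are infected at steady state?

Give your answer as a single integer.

Answer: 21

Derivation:
Step 0 (initial): 1 infected
Step 1: +4 new -> 5 infected
Step 2: +6 new -> 11 infected
Step 3: +6 new -> 17 infected
Step 4: +3 new -> 20 infected
Step 5: +1 new -> 21 infected
Step 6: +0 new -> 21 infected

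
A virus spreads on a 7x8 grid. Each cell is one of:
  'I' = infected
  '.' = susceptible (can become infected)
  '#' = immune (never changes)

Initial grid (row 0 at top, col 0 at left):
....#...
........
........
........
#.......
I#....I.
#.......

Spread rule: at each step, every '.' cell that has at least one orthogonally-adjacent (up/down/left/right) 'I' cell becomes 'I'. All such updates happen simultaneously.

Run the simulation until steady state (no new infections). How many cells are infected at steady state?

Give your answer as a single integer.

Step 0 (initial): 2 infected
Step 1: +4 new -> 6 infected
Step 2: +6 new -> 12 infected
Step 3: +6 new -> 18 infected
Step 4: +7 new -> 25 infected
Step 5: +7 new -> 32 infected
Step 6: +7 new -> 39 infected
Step 7: +3 new -> 42 infected
Step 8: +4 new -> 46 infected
Step 9: +3 new -> 49 infected
Step 10: +2 new -> 51 infected
Step 11: +1 new -> 52 infected
Step 12: +0 new -> 52 infected

Answer: 52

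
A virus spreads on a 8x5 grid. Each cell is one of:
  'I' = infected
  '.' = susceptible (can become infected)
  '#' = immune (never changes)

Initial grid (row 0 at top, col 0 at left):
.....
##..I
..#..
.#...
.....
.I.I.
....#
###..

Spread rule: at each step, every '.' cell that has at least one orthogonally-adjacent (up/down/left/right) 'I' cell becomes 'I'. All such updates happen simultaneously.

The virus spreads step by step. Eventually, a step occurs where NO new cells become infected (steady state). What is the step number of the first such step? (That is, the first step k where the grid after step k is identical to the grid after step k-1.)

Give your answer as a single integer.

Step 0 (initial): 3 infected
Step 1: +10 new -> 13 infected
Step 2: +11 new -> 24 infected
Step 3: +4 new -> 28 infected
Step 4: +2 new -> 30 infected
Step 5: +2 new -> 32 infected
Step 6: +0 new -> 32 infected

Answer: 6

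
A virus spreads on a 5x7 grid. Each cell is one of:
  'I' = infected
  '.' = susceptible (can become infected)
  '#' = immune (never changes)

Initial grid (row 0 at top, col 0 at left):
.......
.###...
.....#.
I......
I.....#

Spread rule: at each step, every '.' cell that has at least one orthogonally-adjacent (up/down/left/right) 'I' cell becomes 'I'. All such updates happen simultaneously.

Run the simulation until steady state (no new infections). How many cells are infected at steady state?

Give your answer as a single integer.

Answer: 30

Derivation:
Step 0 (initial): 2 infected
Step 1: +3 new -> 5 infected
Step 2: +4 new -> 9 infected
Step 3: +4 new -> 13 infected
Step 4: +4 new -> 17 infected
Step 5: +4 new -> 21 infected
Step 6: +3 new -> 24 infected
Step 7: +3 new -> 27 infected
Step 8: +2 new -> 29 infected
Step 9: +1 new -> 30 infected
Step 10: +0 new -> 30 infected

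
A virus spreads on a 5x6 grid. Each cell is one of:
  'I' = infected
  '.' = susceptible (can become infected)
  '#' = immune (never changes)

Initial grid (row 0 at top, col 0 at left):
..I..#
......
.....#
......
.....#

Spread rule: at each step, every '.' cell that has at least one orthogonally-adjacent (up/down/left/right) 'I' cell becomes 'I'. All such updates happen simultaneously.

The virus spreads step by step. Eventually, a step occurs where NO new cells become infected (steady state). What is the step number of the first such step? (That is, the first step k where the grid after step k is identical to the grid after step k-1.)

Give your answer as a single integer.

Answer: 7

Derivation:
Step 0 (initial): 1 infected
Step 1: +3 new -> 4 infected
Step 2: +5 new -> 9 infected
Step 3: +5 new -> 14 infected
Step 4: +6 new -> 20 infected
Step 5: +4 new -> 24 infected
Step 6: +3 new -> 27 infected
Step 7: +0 new -> 27 infected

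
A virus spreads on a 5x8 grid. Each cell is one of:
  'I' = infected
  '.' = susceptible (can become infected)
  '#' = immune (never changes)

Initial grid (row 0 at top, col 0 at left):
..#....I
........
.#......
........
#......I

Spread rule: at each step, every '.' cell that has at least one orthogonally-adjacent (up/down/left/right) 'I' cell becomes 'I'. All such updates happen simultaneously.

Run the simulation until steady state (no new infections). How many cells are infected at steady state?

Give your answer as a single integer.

Step 0 (initial): 2 infected
Step 1: +4 new -> 6 infected
Step 2: +5 new -> 11 infected
Step 3: +5 new -> 16 infected
Step 4: +5 new -> 21 infected
Step 5: +4 new -> 25 infected
Step 6: +4 new -> 29 infected
Step 7: +3 new -> 32 infected
Step 8: +3 new -> 35 infected
Step 9: +2 new -> 37 infected
Step 10: +0 new -> 37 infected

Answer: 37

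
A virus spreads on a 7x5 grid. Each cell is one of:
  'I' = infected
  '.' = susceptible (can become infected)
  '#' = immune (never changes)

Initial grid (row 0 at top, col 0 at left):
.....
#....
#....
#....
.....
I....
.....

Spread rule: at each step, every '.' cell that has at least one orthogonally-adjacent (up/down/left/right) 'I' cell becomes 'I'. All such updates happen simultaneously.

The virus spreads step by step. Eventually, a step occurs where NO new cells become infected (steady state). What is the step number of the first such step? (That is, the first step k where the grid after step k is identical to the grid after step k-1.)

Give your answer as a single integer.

Answer: 10

Derivation:
Step 0 (initial): 1 infected
Step 1: +3 new -> 4 infected
Step 2: +3 new -> 7 infected
Step 3: +4 new -> 11 infected
Step 4: +5 new -> 16 infected
Step 5: +5 new -> 21 infected
Step 6: +4 new -> 25 infected
Step 7: +4 new -> 29 infected
Step 8: +2 new -> 31 infected
Step 9: +1 new -> 32 infected
Step 10: +0 new -> 32 infected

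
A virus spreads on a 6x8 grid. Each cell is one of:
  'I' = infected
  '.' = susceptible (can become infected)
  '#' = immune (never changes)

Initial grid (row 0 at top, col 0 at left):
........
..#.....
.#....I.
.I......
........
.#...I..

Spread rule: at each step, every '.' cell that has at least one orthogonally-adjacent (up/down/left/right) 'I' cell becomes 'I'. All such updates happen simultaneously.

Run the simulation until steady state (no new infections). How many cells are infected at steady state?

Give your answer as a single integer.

Answer: 45

Derivation:
Step 0 (initial): 3 infected
Step 1: +10 new -> 13 infected
Step 2: +15 new -> 28 infected
Step 3: +10 new -> 38 infected
Step 4: +4 new -> 42 infected
Step 5: +2 new -> 44 infected
Step 6: +1 new -> 45 infected
Step 7: +0 new -> 45 infected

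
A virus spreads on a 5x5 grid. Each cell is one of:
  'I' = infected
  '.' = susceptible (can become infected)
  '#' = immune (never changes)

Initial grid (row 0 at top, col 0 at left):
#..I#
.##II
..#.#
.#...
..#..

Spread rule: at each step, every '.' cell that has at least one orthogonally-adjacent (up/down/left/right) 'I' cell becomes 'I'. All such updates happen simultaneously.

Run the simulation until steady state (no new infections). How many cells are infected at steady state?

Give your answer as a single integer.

Answer: 11

Derivation:
Step 0 (initial): 3 infected
Step 1: +2 new -> 5 infected
Step 2: +2 new -> 7 infected
Step 3: +3 new -> 10 infected
Step 4: +1 new -> 11 infected
Step 5: +0 new -> 11 infected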